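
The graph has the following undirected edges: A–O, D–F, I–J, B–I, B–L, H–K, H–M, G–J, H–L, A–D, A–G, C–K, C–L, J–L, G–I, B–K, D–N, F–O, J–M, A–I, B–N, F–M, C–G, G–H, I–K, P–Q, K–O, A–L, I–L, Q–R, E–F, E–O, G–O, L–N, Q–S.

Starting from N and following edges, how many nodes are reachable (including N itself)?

BFS from N visits: N, B, D, L, I, K, A, F, C, H, J, G, O, E, M
Reachable nodes: 15 of 19 total.

15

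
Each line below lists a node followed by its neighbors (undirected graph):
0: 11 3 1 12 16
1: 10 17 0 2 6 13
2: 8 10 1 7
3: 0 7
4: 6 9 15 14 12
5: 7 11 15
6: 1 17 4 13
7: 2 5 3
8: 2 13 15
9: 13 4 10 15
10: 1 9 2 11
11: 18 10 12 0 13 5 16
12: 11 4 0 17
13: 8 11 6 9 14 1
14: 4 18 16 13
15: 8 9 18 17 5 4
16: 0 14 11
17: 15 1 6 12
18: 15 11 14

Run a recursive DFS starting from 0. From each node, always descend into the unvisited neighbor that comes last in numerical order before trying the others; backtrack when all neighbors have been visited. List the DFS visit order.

Visit 0
0 → 16
16 → 14
14 → 18
18 → 15
15 → 17
17 → 12
12 → 11
11 → 13
13 → 9
9 → 10
10 → 2
2 → 8
2 → 7
7 → 5
7 → 3
2 → 1
1 → 6
6 → 4

0, 16, 14, 18, 15, 17, 12, 11, 13, 9, 10, 2, 8, 7, 5, 3, 1, 6, 4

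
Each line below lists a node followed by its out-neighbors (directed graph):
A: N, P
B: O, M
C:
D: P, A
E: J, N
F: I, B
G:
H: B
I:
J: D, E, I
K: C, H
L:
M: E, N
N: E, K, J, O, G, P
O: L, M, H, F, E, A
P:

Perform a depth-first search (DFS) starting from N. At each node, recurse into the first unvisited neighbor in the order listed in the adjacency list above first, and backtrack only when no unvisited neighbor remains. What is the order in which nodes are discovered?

Visit N
N → E
E → J
J → D
D → P
D → A
J → I
N → K
K → C
K → H
H → B
B → O
O → L
O → M
O → F
N → G

N, E, J, D, P, A, I, K, C, H, B, O, L, M, F, G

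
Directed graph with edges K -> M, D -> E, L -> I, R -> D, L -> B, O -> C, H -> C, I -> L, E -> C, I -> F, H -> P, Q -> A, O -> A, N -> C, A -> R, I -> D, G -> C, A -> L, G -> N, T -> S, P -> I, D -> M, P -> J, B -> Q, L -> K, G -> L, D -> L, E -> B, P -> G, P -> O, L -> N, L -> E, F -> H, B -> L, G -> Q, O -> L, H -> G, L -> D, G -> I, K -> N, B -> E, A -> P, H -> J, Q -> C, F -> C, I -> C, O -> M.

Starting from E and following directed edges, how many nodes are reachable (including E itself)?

BFS from E visits: E, C, B, Q, L, A, N, K, I, D, R, P, M, F, O, J, G, H
Reachable nodes: 18 of 20 total.

18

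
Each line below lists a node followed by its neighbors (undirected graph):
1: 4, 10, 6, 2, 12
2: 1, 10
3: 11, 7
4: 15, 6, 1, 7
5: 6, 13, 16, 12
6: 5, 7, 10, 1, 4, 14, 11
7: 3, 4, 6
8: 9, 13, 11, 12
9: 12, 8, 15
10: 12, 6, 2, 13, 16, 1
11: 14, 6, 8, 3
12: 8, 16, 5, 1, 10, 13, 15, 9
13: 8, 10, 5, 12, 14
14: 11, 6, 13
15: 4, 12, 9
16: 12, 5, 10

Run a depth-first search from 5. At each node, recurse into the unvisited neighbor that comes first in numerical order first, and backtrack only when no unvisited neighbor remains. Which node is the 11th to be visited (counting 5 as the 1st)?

7

Visit 5
5 → 6
6 → 1
1 → 2
2 → 10
10 → 12
12 → 8
8 → 9
9 → 15
15 → 4
4 → 7
7 → 3
3 → 11
11 → 14
14 → 13
12 → 16

Visit order: 5, 6, 1, 2, 10, 12, 8, 9, 15, 4, 7, 3, 11, 14, 13, 16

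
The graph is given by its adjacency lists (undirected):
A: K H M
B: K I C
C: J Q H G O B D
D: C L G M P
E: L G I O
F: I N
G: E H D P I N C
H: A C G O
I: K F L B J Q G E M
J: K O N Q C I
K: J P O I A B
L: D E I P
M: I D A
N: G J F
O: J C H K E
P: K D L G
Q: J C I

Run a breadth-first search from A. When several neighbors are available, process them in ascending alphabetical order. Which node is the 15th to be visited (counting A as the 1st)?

Visit A; enqueue H, K, M → queue [H, K, M]
Visit H; enqueue C, G, O → queue [K, M, C, G, O]
Visit K; enqueue B, I, J, P → queue [M, C, G, O, B, I, J, P]
Visit M; enqueue D → queue [C, G, O, B, I, J, P, D]
Visit C; enqueue Q → queue [G, O, B, I, J, P, D, Q]
Visit G; enqueue E, N → queue [O, B, I, J, P, D, Q, E, N]
Visit O → queue [B, I, J, P, D, Q, E, N]
Visit B → queue [I, J, P, D, Q, E, N]
Visit I; enqueue F, L → queue [J, P, D, Q, E, N, F, L]
Visit J → queue [P, D, Q, E, N, F, L]
Visit P → queue [D, Q, E, N, F, L]
Visit D → queue [Q, E, N, F, L]
Visit Q → queue [E, N, F, L]
Visit E → queue [N, F, L]
Visit N → queue [F, L]
Visit F → queue [L]
Visit L → queue []

Visit order: A, H, K, M, C, G, O, B, I, J, P, D, Q, E, N, F, L

N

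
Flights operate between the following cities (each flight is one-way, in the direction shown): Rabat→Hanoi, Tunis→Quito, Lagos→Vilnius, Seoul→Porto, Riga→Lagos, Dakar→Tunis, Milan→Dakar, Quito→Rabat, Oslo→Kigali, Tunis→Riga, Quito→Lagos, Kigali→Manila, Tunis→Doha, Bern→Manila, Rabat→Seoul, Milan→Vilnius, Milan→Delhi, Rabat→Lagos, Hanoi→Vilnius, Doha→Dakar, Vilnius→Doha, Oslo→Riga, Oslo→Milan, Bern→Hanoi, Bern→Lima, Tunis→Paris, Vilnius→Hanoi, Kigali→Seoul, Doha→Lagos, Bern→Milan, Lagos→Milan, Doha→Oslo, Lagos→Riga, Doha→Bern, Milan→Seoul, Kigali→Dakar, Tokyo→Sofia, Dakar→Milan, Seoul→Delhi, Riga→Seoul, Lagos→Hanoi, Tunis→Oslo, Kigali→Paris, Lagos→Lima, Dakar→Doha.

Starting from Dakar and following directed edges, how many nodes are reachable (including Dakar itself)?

19

BFS from Dakar visits: Dakar, Doha, Milan, Tunis, Bern, Lagos, Oslo, Delhi, Seoul, Vilnius, Paris, Quito, Riga, Hanoi, Lima, Manila, Kigali, Porto, Rabat
Reachable nodes: 19 of 21 total.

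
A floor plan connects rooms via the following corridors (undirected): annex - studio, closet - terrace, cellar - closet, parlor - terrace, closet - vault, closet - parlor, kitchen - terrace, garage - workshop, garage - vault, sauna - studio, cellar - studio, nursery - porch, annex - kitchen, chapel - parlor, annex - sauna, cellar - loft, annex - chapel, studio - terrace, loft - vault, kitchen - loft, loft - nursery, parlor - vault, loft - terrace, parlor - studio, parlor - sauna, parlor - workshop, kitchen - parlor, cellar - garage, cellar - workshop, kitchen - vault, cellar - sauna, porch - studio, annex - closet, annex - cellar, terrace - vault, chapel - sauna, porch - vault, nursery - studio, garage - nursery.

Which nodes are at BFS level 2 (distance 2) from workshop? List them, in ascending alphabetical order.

Level 0: workshop
Level 1: cellar, garage, parlor
Level 2: annex, chapel, closet, kitchen, loft, nursery, sauna, studio, terrace, vault
Level 3: porch

annex, chapel, closet, kitchen, loft, nursery, sauna, studio, terrace, vault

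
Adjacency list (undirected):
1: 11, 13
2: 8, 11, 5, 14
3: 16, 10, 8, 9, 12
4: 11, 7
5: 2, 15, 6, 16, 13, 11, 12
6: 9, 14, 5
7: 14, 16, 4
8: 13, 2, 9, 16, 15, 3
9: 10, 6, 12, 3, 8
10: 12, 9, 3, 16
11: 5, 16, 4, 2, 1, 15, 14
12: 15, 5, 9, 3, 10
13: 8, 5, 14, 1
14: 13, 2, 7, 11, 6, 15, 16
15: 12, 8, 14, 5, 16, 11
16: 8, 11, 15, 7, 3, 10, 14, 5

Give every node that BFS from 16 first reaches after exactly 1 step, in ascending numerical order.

Level 0: 16
Level 1: 3, 5, 7, 8, 10, 11, 14, 15
Level 2: 1, 2, 4, 6, 9, 12, 13

3, 5, 7, 8, 10, 11, 14, 15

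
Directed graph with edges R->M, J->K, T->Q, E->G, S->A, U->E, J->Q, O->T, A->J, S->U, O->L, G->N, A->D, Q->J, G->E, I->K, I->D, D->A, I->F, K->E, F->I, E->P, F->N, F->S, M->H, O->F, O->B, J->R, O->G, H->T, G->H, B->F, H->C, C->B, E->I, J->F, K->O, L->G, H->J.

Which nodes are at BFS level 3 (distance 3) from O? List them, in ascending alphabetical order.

A, C, D, J, K, P, U

Level 0: O
Level 1: B, F, G, L, T
Level 2: E, H, I, N, Q, S
Level 3: A, C, D, J, K, P, U
Level 4: R
Level 5: M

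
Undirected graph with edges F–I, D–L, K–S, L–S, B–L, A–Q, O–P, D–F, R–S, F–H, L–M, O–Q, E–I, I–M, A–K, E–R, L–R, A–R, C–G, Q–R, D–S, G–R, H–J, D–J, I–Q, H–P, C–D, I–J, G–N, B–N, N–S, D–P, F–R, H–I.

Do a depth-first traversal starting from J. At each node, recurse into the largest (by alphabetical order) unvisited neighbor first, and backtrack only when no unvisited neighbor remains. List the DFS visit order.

J -> I -> Q -> R -> S -> N -> G -> C -> D -> P -> O -> H -> F -> L -> M -> B -> K -> A -> E

Visit J
J → I
I → Q
Q → R
R → S
S → N
N → G
G → C
C → D
D → P
P → O
P → H
H → F
D → L
L → M
L → B
S → K
K → A
R → E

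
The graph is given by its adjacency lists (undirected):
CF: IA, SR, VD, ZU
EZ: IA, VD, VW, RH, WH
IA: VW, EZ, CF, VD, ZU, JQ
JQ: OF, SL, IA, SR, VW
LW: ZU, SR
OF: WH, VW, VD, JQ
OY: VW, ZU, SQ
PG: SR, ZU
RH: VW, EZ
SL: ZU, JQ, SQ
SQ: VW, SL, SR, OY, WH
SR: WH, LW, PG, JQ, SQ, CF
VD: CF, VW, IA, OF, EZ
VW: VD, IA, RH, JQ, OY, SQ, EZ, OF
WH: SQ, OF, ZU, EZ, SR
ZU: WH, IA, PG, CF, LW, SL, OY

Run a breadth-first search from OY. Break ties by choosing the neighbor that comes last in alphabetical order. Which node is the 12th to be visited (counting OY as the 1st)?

RH

Visit OY; enqueue ZU, VW, SQ → queue [ZU, VW, SQ]
Visit ZU; enqueue WH, SL, PG, LW, IA, CF → queue [VW, SQ, WH, SL, PG, LW, IA, CF]
Visit VW; enqueue VD, RH, OF, JQ, EZ → queue [SQ, WH, SL, PG, LW, IA, CF, VD, RH, OF, JQ, EZ]
Visit SQ; enqueue SR → queue [WH, SL, PG, LW, IA, CF, VD, RH, OF, JQ, EZ, SR]
Visit WH → queue [SL, PG, LW, IA, CF, VD, RH, OF, JQ, EZ, SR]
Visit SL → queue [PG, LW, IA, CF, VD, RH, OF, JQ, EZ, SR]
Visit PG → queue [LW, IA, CF, VD, RH, OF, JQ, EZ, SR]
Visit LW → queue [IA, CF, VD, RH, OF, JQ, EZ, SR]
Visit IA → queue [CF, VD, RH, OF, JQ, EZ, SR]
Visit CF → queue [VD, RH, OF, JQ, EZ, SR]
Visit VD → queue [RH, OF, JQ, EZ, SR]
Visit RH → queue [OF, JQ, EZ, SR]
Visit OF → queue [JQ, EZ, SR]
Visit JQ → queue [EZ, SR]
Visit EZ → queue [SR]
Visit SR → queue []

Visit order: OY, ZU, VW, SQ, WH, SL, PG, LW, IA, CF, VD, RH, OF, JQ, EZ, SR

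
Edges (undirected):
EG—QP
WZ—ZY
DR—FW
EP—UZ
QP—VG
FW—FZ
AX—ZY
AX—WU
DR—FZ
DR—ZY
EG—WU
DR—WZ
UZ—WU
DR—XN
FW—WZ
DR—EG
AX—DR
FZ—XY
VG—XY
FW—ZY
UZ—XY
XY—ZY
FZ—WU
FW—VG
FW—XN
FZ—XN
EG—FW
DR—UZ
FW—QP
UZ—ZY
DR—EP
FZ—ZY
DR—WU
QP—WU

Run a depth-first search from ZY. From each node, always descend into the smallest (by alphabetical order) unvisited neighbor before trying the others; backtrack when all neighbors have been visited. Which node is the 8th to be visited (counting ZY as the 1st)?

QP

Visit ZY
ZY → AX
AX → DR
DR → EG
EG → FW
FW → FZ
FZ → WU
WU → QP
QP → VG
VG → XY
XY → UZ
UZ → EP
FZ → XN
FW → WZ

Visit order: ZY, AX, DR, EG, FW, FZ, WU, QP, VG, XY, UZ, EP, XN, WZ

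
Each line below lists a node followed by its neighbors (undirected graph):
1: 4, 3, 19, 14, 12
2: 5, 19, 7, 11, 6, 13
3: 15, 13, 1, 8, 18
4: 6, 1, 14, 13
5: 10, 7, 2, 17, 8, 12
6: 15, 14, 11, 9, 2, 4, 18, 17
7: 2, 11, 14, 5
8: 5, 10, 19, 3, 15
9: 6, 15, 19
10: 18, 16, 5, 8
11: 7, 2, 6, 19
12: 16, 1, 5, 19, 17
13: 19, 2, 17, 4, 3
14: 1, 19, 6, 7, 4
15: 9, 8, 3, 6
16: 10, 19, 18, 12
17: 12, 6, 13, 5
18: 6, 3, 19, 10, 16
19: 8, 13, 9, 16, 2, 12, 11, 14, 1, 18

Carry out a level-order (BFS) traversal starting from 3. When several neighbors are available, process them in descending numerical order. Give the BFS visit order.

3, 18, 15, 13, 8, 1, 19, 16, 10, 6, 9, 17, 4, 2, 5, 14, 12, 11, 7

Visit 3; enqueue 18, 15, 13, 8, 1 → queue [18, 15, 13, 8, 1]
Visit 18; enqueue 19, 16, 10, 6 → queue [15, 13, 8, 1, 19, 16, 10, 6]
Visit 15; enqueue 9 → queue [13, 8, 1, 19, 16, 10, 6, 9]
Visit 13; enqueue 17, 4, 2 → queue [8, 1, 19, 16, 10, 6, 9, 17, 4, 2]
Visit 8; enqueue 5 → queue [1, 19, 16, 10, 6, 9, 17, 4, 2, 5]
Visit 1; enqueue 14, 12 → queue [19, 16, 10, 6, 9, 17, 4, 2, 5, 14, 12]
Visit 19; enqueue 11 → queue [16, 10, 6, 9, 17, 4, 2, 5, 14, 12, 11]
Visit 16 → queue [10, 6, 9, 17, 4, 2, 5, 14, 12, 11]
Visit 10 → queue [6, 9, 17, 4, 2, 5, 14, 12, 11]
Visit 6 → queue [9, 17, 4, 2, 5, 14, 12, 11]
Visit 9 → queue [17, 4, 2, 5, 14, 12, 11]
Visit 17 → queue [4, 2, 5, 14, 12, 11]
Visit 4 → queue [2, 5, 14, 12, 11]
Visit 2; enqueue 7 → queue [5, 14, 12, 11, 7]
Visit 5 → queue [14, 12, 11, 7]
Visit 14 → queue [12, 11, 7]
Visit 12 → queue [11, 7]
Visit 11 → queue [7]
Visit 7 → queue []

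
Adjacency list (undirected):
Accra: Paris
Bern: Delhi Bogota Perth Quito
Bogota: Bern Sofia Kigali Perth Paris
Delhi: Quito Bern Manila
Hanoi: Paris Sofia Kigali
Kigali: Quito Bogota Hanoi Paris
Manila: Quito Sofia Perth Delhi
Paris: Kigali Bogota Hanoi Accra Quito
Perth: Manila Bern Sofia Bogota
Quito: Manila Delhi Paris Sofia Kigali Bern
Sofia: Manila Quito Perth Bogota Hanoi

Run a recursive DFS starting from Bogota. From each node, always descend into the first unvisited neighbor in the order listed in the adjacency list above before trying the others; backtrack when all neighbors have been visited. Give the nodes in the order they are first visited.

Bogota, Bern, Delhi, Quito, Manila, Sofia, Perth, Hanoi, Paris, Kigali, Accra

Visit Bogota
Bogota → Bern
Bern → Delhi
Delhi → Quito
Quito → Manila
Manila → Sofia
Sofia → Perth
Sofia → Hanoi
Hanoi → Paris
Paris → Kigali
Paris → Accra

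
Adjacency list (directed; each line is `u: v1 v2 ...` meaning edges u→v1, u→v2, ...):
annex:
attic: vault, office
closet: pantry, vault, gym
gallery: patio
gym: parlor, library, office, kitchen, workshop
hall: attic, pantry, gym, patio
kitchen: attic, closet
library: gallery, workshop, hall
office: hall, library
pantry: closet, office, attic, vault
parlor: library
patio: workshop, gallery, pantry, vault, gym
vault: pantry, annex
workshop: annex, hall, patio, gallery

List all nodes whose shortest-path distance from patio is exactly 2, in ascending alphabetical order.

Level 0: patio
Level 1: gallery, gym, pantry, vault, workshop
Level 2: annex, attic, closet, hall, kitchen, library, office, parlor

annex, attic, closet, hall, kitchen, library, office, parlor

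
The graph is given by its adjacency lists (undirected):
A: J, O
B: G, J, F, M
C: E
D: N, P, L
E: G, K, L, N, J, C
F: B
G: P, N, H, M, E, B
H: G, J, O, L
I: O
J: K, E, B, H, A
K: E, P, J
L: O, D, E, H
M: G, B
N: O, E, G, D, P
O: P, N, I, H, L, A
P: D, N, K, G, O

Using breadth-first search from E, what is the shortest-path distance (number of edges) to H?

2

Level 0: E
Level 1: C, G, J, K, L, N
Level 2: A, B, D, H, M, O, P
Level 3: F, I
H first appears at level 2.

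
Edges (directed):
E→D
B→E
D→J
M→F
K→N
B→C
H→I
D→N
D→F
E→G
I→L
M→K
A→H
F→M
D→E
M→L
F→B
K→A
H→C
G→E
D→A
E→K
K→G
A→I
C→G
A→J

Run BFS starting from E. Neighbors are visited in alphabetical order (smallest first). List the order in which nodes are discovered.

E → D → G → K → A → F → J → N → H → I → B → M → C → L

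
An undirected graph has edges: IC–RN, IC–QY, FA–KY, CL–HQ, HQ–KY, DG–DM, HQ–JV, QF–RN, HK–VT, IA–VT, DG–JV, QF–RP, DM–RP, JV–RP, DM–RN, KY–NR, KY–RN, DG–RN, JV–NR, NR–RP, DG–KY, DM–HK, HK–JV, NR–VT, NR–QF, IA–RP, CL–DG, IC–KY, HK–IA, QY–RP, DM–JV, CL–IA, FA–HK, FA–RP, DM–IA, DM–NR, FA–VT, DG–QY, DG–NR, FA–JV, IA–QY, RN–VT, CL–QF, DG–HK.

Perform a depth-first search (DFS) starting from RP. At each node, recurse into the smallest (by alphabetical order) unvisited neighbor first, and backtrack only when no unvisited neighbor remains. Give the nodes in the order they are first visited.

RP -> DM -> DG -> CL -> HQ -> JV -> FA -> HK -> IA -> QY -> IC -> KY -> NR -> QF -> RN -> VT

Visit RP
RP → DM
DM → DG
DG → CL
CL → HQ
HQ → JV
JV → FA
FA → HK
HK → IA
IA → QY
QY → IC
IC → KY
KY → NR
NR → QF
QF → RN
RN → VT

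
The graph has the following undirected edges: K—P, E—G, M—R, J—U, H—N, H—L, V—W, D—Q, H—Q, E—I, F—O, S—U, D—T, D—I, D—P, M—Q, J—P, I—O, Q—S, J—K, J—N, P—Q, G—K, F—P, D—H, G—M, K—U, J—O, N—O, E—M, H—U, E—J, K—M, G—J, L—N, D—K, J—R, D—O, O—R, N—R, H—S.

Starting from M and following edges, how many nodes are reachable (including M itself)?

BFS from M visits: M, R, Q, K, G, E, O, N, J, S, P, H, D, U, I, F, L, T
Reachable nodes: 18 of 20 total.

18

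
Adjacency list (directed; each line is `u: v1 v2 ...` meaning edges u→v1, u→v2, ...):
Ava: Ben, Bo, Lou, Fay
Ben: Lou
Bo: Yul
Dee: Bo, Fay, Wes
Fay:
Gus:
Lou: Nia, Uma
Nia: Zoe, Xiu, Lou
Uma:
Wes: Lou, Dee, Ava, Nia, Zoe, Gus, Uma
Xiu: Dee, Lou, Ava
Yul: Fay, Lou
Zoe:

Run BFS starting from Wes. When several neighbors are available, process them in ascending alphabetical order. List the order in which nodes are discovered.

Wes → Ava → Dee → Gus → Lou → Nia → Uma → Zoe → Ben → Bo → Fay → Xiu → Yul

Visit Wes; enqueue Ava, Dee, Gus, Lou, Nia, Uma, Zoe → queue [Ava, Dee, Gus, Lou, Nia, Uma, Zoe]
Visit Ava; enqueue Ben, Bo, Fay → queue [Dee, Gus, Lou, Nia, Uma, Zoe, Ben, Bo, Fay]
Visit Dee → queue [Gus, Lou, Nia, Uma, Zoe, Ben, Bo, Fay]
Visit Gus → queue [Lou, Nia, Uma, Zoe, Ben, Bo, Fay]
Visit Lou → queue [Nia, Uma, Zoe, Ben, Bo, Fay]
Visit Nia; enqueue Xiu → queue [Uma, Zoe, Ben, Bo, Fay, Xiu]
Visit Uma → queue [Zoe, Ben, Bo, Fay, Xiu]
Visit Zoe → queue [Ben, Bo, Fay, Xiu]
Visit Ben → queue [Bo, Fay, Xiu]
Visit Bo; enqueue Yul → queue [Fay, Xiu, Yul]
Visit Fay → queue [Xiu, Yul]
Visit Xiu → queue [Yul]
Visit Yul → queue []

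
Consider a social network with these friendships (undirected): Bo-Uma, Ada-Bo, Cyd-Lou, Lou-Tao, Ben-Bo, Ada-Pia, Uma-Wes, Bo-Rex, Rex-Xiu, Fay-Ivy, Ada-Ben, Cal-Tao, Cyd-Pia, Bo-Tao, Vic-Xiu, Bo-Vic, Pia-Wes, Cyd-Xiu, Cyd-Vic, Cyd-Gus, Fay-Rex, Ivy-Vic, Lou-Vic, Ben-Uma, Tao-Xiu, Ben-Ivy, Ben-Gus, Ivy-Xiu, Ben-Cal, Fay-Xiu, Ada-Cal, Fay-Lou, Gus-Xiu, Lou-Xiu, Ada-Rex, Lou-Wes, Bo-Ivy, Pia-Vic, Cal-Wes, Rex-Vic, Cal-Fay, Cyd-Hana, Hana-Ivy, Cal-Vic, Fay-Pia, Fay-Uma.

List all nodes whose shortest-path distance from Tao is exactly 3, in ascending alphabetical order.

Hana, Pia

Level 0: Tao
Level 1: Bo, Cal, Lou, Xiu
Level 2: Ada, Ben, Cyd, Fay, Gus, Ivy, Rex, Uma, Vic, Wes
Level 3: Hana, Pia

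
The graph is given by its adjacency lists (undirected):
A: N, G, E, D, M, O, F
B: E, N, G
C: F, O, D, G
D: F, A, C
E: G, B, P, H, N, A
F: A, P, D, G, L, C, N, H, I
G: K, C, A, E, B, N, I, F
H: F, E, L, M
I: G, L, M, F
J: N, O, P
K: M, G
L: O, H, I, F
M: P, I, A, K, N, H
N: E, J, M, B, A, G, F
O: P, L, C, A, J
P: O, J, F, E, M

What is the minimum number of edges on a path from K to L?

3

Level 0: K
Level 1: G, M
Level 2: A, B, C, E, F, H, I, N, P
Level 3: D, J, L, O
L first appears at level 3.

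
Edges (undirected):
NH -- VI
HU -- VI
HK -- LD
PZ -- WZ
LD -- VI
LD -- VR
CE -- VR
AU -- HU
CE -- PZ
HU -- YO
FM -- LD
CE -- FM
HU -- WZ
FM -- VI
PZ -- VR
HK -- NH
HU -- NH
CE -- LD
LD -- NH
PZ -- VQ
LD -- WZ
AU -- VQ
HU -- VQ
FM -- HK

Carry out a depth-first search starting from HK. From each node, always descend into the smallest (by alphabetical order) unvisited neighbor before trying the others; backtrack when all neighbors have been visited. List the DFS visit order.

Visit HK
HK → FM
FM → CE
CE → LD
LD → NH
NH → HU
HU → AU
AU → VQ
VQ → PZ
PZ → VR
PZ → WZ
HU → VI
HU → YO

HK, FM, CE, LD, NH, HU, AU, VQ, PZ, VR, WZ, VI, YO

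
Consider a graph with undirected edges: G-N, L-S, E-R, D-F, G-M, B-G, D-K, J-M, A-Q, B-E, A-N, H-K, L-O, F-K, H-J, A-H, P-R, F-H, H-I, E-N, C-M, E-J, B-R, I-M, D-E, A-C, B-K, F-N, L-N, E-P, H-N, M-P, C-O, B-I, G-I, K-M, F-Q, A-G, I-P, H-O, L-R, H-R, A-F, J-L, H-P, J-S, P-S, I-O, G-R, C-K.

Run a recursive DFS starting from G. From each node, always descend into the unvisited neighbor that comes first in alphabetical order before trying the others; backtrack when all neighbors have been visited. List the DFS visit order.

G A C K B E D F H I M J L N O R P S Q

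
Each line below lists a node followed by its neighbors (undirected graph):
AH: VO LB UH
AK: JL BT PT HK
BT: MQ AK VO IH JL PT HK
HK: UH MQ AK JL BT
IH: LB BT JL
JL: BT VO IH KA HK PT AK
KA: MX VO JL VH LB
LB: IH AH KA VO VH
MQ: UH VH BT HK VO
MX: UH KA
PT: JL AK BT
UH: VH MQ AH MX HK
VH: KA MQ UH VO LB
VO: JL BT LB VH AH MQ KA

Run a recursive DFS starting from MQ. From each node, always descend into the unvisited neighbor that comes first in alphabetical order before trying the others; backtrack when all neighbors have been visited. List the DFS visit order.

Visit MQ
MQ → BT
BT → AK
AK → HK
HK → JL
JL → IH
IH → LB
LB → AH
AH → UH
UH → MX
MX → KA
KA → VH
VH → VO
JL → PT

MQ, BT, AK, HK, JL, IH, LB, AH, UH, MX, KA, VH, VO, PT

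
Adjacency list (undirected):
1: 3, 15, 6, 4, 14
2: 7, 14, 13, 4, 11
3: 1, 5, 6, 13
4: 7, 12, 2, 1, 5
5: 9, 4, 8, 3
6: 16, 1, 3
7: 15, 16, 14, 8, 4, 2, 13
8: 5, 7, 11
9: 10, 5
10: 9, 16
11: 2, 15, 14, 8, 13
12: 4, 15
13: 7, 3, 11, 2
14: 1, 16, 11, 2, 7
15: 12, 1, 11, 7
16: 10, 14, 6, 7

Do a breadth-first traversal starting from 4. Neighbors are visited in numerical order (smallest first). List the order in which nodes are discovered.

4 → 1 → 2 → 5 → 7 → 12 → 3 → 6 → 14 → 15 → 11 → 13 → 8 → 9 → 16 → 10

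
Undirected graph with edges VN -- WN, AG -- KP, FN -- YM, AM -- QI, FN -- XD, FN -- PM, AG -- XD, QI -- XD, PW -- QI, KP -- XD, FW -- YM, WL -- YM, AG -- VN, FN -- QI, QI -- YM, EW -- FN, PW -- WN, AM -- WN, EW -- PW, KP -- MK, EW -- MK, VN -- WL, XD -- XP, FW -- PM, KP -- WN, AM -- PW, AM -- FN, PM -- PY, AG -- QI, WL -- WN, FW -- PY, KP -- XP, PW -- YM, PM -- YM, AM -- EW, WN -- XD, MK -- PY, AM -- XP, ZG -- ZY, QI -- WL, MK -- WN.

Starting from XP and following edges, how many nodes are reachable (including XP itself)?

17

BFS from XP visits: XP, XD, KP, AM, WN, QI, FN, AG, MK, PW, EW, WL, VN, YM, PM, PY, FW
Reachable nodes: 17 of 19 total.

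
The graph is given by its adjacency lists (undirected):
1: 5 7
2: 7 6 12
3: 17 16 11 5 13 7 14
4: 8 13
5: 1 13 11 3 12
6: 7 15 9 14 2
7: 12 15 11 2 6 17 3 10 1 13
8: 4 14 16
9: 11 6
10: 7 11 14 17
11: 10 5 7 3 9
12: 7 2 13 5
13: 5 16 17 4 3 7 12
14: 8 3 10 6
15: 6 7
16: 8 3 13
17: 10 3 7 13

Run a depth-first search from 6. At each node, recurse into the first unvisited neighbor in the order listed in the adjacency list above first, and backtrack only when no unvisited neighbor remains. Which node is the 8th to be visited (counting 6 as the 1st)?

Visit 6
6 → 7
7 → 12
12 → 2
12 → 13
13 → 5
5 → 1
5 → 11
11 → 10
10 → 14
14 → 8
8 → 4
8 → 16
16 → 3
3 → 17
11 → 9
7 → 15

Visit order: 6, 7, 12, 2, 13, 5, 1, 11, 10, 14, 8, 4, 16, 3, 17, 9, 15

11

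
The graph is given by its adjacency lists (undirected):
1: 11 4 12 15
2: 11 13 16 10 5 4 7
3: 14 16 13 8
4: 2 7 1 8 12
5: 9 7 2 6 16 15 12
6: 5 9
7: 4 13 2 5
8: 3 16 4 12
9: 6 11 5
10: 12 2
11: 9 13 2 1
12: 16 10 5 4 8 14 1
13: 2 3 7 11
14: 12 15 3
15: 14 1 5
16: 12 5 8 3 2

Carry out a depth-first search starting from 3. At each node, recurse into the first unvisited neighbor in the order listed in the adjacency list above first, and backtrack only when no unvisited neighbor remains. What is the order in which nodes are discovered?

Visit 3
3 → 14
14 → 12
12 → 16
16 → 5
5 → 9
9 → 6
9 → 11
11 → 13
13 → 2
2 → 10
2 → 4
4 → 7
4 → 1
1 → 15
4 → 8

3, 14, 12, 16, 5, 9, 6, 11, 13, 2, 10, 4, 7, 1, 15, 8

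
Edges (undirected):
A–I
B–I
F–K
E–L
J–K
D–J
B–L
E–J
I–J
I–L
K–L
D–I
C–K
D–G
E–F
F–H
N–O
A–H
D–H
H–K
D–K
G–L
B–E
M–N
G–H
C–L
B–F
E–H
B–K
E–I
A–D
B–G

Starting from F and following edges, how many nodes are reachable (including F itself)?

12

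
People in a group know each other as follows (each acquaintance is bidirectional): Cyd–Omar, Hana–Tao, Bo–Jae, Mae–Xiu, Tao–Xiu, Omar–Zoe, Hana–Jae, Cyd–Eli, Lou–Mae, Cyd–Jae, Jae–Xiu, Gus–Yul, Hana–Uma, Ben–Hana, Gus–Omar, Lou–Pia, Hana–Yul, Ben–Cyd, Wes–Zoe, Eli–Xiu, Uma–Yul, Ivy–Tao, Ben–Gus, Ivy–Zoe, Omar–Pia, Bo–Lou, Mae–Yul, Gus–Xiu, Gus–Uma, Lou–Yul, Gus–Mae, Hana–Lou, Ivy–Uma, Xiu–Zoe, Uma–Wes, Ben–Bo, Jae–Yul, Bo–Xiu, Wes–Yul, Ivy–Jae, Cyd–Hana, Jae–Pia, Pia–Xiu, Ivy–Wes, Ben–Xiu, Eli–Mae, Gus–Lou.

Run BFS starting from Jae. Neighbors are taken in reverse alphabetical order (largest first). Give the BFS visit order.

Visit Jae; enqueue Yul, Xiu, Pia, Ivy, Hana, Cyd, Bo → queue [Yul, Xiu, Pia, Ivy, Hana, Cyd, Bo]
Visit Yul; enqueue Wes, Uma, Mae, Lou, Gus → queue [Xiu, Pia, Ivy, Hana, Cyd, Bo, Wes, Uma, Mae, Lou, Gus]
Visit Xiu; enqueue Zoe, Tao, Eli, Ben → queue [Pia, Ivy, Hana, Cyd, Bo, Wes, Uma, Mae, Lou, Gus, Zoe, Tao, Eli, Ben]
Visit Pia; enqueue Omar → queue [Ivy, Hana, Cyd, Bo, Wes, Uma, Mae, Lou, Gus, Zoe, Tao, Eli, Ben, Omar]
Visit Ivy → queue [Hana, Cyd, Bo, Wes, Uma, Mae, Lou, Gus, Zoe, Tao, Eli, Ben, Omar]
Visit Hana → queue [Cyd, Bo, Wes, Uma, Mae, Lou, Gus, Zoe, Tao, Eli, Ben, Omar]
Visit Cyd → queue [Bo, Wes, Uma, Mae, Lou, Gus, Zoe, Tao, Eli, Ben, Omar]
Visit Bo → queue [Wes, Uma, Mae, Lou, Gus, Zoe, Tao, Eli, Ben, Omar]
Visit Wes → queue [Uma, Mae, Lou, Gus, Zoe, Tao, Eli, Ben, Omar]
Visit Uma → queue [Mae, Lou, Gus, Zoe, Tao, Eli, Ben, Omar]
Visit Mae → queue [Lou, Gus, Zoe, Tao, Eli, Ben, Omar]
Visit Lou → queue [Gus, Zoe, Tao, Eli, Ben, Omar]
Visit Gus → queue [Zoe, Tao, Eli, Ben, Omar]
Visit Zoe → queue [Tao, Eli, Ben, Omar]
Visit Tao → queue [Eli, Ben, Omar]
Visit Eli → queue [Ben, Omar]
Visit Ben → queue [Omar]
Visit Omar → queue []

Jae -> Yul -> Xiu -> Pia -> Ivy -> Hana -> Cyd -> Bo -> Wes -> Uma -> Mae -> Lou -> Gus -> Zoe -> Tao -> Eli -> Ben -> Omar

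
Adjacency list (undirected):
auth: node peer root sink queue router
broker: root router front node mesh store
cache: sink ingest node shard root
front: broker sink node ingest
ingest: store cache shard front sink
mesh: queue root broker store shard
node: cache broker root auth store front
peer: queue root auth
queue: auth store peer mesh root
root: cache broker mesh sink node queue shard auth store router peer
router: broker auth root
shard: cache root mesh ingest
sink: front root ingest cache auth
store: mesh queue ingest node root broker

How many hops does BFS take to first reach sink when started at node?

2

Level 0: node
Level 1: auth, broker, cache, front, root, store
Level 2: ingest, mesh, peer, queue, router, shard, sink
sink first appears at level 2.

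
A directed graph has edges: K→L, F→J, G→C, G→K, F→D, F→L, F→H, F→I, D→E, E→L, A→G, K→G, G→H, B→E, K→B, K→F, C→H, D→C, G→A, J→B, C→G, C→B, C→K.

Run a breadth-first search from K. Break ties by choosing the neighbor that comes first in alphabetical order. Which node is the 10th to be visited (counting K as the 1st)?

J

Visit K; enqueue B, F, G, L → queue [B, F, G, L]
Visit B; enqueue E → queue [F, G, L, E]
Visit F; enqueue D, H, I, J → queue [G, L, E, D, H, I, J]
Visit G; enqueue A, C → queue [L, E, D, H, I, J, A, C]
Visit L → queue [E, D, H, I, J, A, C]
Visit E → queue [D, H, I, J, A, C]
Visit D → queue [H, I, J, A, C]
Visit H → queue [I, J, A, C]
Visit I → queue [J, A, C]
Visit J → queue [A, C]
Visit A → queue [C]
Visit C → queue []

Visit order: K, B, F, G, L, E, D, H, I, J, A, C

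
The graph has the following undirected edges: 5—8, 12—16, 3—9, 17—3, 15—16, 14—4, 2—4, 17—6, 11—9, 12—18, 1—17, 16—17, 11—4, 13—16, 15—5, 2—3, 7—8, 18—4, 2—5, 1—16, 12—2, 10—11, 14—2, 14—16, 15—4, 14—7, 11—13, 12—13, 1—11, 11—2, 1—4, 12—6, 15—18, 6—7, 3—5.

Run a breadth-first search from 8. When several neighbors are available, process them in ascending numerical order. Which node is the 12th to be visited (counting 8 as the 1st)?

Visit 8; enqueue 5, 7 → queue [5, 7]
Visit 5; enqueue 2, 3, 15 → queue [7, 2, 3, 15]
Visit 7; enqueue 6, 14 → queue [2, 3, 15, 6, 14]
Visit 2; enqueue 4, 11, 12 → queue [3, 15, 6, 14, 4, 11, 12]
Visit 3; enqueue 9, 17 → queue [15, 6, 14, 4, 11, 12, 9, 17]
Visit 15; enqueue 16, 18 → queue [6, 14, 4, 11, 12, 9, 17, 16, 18]
Visit 6 → queue [14, 4, 11, 12, 9, 17, 16, 18]
Visit 14 → queue [4, 11, 12, 9, 17, 16, 18]
Visit 4; enqueue 1 → queue [11, 12, 9, 17, 16, 18, 1]
Visit 11; enqueue 10, 13 → queue [12, 9, 17, 16, 18, 1, 10, 13]
Visit 12 → queue [9, 17, 16, 18, 1, 10, 13]
Visit 9 → queue [17, 16, 18, 1, 10, 13]
Visit 17 → queue [16, 18, 1, 10, 13]
Visit 16 → queue [18, 1, 10, 13]
Visit 18 → queue [1, 10, 13]
Visit 1 → queue [10, 13]
Visit 10 → queue [13]
Visit 13 → queue []

Visit order: 8, 5, 7, 2, 3, 15, 6, 14, 4, 11, 12, 9, 17, 16, 18, 1, 10, 13

9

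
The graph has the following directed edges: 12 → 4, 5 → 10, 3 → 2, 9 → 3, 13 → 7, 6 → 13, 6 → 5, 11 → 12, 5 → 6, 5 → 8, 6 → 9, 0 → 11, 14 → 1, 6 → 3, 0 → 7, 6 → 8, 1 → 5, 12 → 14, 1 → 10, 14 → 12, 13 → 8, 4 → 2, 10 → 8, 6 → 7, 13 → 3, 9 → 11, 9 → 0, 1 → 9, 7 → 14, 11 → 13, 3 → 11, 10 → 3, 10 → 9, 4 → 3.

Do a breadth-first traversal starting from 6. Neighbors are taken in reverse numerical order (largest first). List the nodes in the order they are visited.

Visit 6; enqueue 13, 9, 8, 7, 5, 3 → queue [13, 9, 8, 7, 5, 3]
Visit 13 → queue [9, 8, 7, 5, 3]
Visit 9; enqueue 11, 0 → queue [8, 7, 5, 3, 11, 0]
Visit 8 → queue [7, 5, 3, 11, 0]
Visit 7; enqueue 14 → queue [5, 3, 11, 0, 14]
Visit 5; enqueue 10 → queue [3, 11, 0, 14, 10]
Visit 3; enqueue 2 → queue [11, 0, 14, 10, 2]
Visit 11; enqueue 12 → queue [0, 14, 10, 2, 12]
Visit 0 → queue [14, 10, 2, 12]
Visit 14; enqueue 1 → queue [10, 2, 12, 1]
Visit 10 → queue [2, 12, 1]
Visit 2 → queue [12, 1]
Visit 12; enqueue 4 → queue [1, 4]
Visit 1 → queue [4]
Visit 4 → queue []

6 -> 13 -> 9 -> 8 -> 7 -> 5 -> 3 -> 11 -> 0 -> 14 -> 10 -> 2 -> 12 -> 1 -> 4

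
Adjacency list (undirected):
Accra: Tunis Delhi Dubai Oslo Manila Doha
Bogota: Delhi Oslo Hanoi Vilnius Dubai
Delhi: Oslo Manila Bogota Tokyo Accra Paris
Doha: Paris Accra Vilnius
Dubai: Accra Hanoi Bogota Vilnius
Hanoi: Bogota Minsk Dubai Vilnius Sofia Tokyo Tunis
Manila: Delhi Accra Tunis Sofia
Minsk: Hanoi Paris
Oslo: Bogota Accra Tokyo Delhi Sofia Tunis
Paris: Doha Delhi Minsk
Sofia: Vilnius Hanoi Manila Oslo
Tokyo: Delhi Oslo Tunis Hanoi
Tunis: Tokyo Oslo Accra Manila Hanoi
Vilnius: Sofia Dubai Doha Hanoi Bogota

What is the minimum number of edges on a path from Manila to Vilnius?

2

Level 0: Manila
Level 1: Accra, Delhi, Sofia, Tunis
Level 2: Bogota, Doha, Dubai, Hanoi, Oslo, Paris, Tokyo, Vilnius
Level 3: Minsk
Vilnius first appears at level 2.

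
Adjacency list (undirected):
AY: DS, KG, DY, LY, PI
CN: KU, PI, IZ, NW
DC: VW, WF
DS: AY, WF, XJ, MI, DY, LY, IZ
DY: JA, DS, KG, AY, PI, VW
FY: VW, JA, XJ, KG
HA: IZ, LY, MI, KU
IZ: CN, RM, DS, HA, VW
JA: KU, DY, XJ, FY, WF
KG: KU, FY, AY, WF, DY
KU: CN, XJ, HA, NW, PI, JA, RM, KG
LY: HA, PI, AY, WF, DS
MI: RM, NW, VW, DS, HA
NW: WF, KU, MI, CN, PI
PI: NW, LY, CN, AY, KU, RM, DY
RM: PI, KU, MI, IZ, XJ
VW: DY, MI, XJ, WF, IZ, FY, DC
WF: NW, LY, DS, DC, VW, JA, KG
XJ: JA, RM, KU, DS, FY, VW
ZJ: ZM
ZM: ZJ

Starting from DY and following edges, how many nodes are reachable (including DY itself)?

BFS from DY visits: DY, JA, DS, KG, AY, PI, VW, KU, XJ, FY, WF, MI, LY, IZ, NW, CN, RM, DC, HA
Reachable nodes: 19 of 21 total.

19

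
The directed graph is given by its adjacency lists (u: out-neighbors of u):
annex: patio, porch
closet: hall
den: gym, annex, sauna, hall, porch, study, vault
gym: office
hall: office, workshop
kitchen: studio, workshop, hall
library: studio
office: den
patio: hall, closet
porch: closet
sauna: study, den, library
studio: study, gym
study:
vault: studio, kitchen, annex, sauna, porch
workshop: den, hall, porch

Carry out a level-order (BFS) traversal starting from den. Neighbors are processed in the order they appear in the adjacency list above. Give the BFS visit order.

den, gym, annex, sauna, hall, porch, study, vault, office, patio, library, workshop, closet, studio, kitchen

Visit den; enqueue gym, annex, sauna, hall, porch, study, vault → queue [gym, annex, sauna, hall, porch, study, vault]
Visit gym; enqueue office → queue [annex, sauna, hall, porch, study, vault, office]
Visit annex; enqueue patio → queue [sauna, hall, porch, study, vault, office, patio]
Visit sauna; enqueue library → queue [hall, porch, study, vault, office, patio, library]
Visit hall; enqueue workshop → queue [porch, study, vault, office, patio, library, workshop]
Visit porch; enqueue closet → queue [study, vault, office, patio, library, workshop, closet]
Visit study → queue [vault, office, patio, library, workshop, closet]
Visit vault; enqueue studio, kitchen → queue [office, patio, library, workshop, closet, studio, kitchen]
Visit office → queue [patio, library, workshop, closet, studio, kitchen]
Visit patio → queue [library, workshop, closet, studio, kitchen]
Visit library → queue [workshop, closet, studio, kitchen]
Visit workshop → queue [closet, studio, kitchen]
Visit closet → queue [studio, kitchen]
Visit studio → queue [kitchen]
Visit kitchen → queue []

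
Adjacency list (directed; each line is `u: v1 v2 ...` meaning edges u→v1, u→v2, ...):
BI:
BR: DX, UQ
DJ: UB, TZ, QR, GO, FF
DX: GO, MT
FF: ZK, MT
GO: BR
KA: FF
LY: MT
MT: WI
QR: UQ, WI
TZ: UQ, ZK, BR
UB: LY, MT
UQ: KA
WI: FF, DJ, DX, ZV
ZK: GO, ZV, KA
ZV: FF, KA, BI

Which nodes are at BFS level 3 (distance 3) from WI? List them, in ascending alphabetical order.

Level 0: WI
Level 1: DJ, DX, FF, ZV
Level 2: BI, GO, KA, MT, QR, TZ, UB, ZK
Level 3: BR, LY, UQ

BR, LY, UQ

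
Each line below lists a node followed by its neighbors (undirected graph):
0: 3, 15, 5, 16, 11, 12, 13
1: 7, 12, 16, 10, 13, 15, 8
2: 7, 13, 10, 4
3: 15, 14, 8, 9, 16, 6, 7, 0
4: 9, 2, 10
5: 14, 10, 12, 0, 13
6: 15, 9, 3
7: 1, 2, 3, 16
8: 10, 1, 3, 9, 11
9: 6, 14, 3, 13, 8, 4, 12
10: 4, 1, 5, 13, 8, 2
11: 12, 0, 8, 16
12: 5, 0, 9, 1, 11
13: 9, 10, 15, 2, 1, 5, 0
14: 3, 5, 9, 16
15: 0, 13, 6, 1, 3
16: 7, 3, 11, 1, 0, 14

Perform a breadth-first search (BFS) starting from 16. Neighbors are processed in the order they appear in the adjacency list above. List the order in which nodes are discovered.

16, 7, 3, 11, 1, 0, 14, 2, 15, 8, 9, 6, 12, 10, 13, 5, 4

Visit 16; enqueue 7, 3, 11, 1, 0, 14 → queue [7, 3, 11, 1, 0, 14]
Visit 7; enqueue 2 → queue [3, 11, 1, 0, 14, 2]
Visit 3; enqueue 15, 8, 9, 6 → queue [11, 1, 0, 14, 2, 15, 8, 9, 6]
Visit 11; enqueue 12 → queue [1, 0, 14, 2, 15, 8, 9, 6, 12]
Visit 1; enqueue 10, 13 → queue [0, 14, 2, 15, 8, 9, 6, 12, 10, 13]
Visit 0; enqueue 5 → queue [14, 2, 15, 8, 9, 6, 12, 10, 13, 5]
Visit 14 → queue [2, 15, 8, 9, 6, 12, 10, 13, 5]
Visit 2; enqueue 4 → queue [15, 8, 9, 6, 12, 10, 13, 5, 4]
Visit 15 → queue [8, 9, 6, 12, 10, 13, 5, 4]
Visit 8 → queue [9, 6, 12, 10, 13, 5, 4]
Visit 9 → queue [6, 12, 10, 13, 5, 4]
Visit 6 → queue [12, 10, 13, 5, 4]
Visit 12 → queue [10, 13, 5, 4]
Visit 10 → queue [13, 5, 4]
Visit 13 → queue [5, 4]
Visit 5 → queue [4]
Visit 4 → queue []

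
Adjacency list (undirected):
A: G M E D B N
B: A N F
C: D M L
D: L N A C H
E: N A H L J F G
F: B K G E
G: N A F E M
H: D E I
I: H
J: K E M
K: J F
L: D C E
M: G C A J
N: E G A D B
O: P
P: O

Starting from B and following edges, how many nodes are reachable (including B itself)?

14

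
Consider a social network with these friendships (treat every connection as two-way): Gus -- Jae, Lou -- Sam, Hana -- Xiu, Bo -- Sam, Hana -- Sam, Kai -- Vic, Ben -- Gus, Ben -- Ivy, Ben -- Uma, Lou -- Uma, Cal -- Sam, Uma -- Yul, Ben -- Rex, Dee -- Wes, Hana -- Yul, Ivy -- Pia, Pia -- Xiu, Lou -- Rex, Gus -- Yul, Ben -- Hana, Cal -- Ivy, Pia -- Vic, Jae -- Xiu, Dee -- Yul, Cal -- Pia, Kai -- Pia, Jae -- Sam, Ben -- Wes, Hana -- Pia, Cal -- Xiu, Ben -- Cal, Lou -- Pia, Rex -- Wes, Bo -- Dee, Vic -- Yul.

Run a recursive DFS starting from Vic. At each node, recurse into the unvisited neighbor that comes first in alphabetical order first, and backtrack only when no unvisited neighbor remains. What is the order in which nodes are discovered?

Visit Vic
Vic → Kai
Kai → Pia
Pia → Cal
Cal → Ben
Ben → Gus
Gus → Jae
Jae → Sam
Sam → Bo
Bo → Dee
Dee → Wes
Wes → Rex
Rex → Lou
Lou → Uma
Uma → Yul
Yul → Hana
Hana → Xiu
Ben → Ivy

Vic, Kai, Pia, Cal, Ben, Gus, Jae, Sam, Bo, Dee, Wes, Rex, Lou, Uma, Yul, Hana, Xiu, Ivy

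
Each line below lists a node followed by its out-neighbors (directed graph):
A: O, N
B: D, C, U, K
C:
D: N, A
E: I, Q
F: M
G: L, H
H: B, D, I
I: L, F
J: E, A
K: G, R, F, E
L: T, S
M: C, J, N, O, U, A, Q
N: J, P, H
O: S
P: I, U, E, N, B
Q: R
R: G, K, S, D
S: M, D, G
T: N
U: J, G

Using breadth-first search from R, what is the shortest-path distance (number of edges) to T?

3

Level 0: R
Level 1: D, G, K, S
Level 2: A, E, F, H, L, M, N
Level 3: B, C, I, J, O, P, Q, T, U
T first appears at level 3.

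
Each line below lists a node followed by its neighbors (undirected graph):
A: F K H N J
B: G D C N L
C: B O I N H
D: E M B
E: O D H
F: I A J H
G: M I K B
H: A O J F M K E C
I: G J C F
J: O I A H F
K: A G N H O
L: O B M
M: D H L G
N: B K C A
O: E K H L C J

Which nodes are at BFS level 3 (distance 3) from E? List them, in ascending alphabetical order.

G, I, N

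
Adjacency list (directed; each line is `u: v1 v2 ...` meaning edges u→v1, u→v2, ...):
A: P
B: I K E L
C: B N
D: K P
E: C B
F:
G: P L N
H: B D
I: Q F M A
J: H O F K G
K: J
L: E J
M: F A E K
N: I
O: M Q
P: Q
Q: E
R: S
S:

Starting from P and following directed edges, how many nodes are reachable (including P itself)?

17

BFS from P visits: P, Q, E, B, C, I, K, L, N, A, F, M, J, G, H, O, D
Reachable nodes: 17 of 19 total.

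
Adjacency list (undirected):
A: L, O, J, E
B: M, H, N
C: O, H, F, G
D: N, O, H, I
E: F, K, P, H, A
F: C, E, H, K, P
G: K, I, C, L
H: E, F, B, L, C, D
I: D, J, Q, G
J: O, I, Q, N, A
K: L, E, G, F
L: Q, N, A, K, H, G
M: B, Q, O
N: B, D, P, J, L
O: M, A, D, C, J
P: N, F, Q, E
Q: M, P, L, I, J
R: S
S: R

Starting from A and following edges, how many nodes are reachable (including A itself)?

BFS from A visits: A, L, O, J, E, Q, N, K, H, G, M, D, C, I, F, P, B
Reachable nodes: 17 of 19 total.

17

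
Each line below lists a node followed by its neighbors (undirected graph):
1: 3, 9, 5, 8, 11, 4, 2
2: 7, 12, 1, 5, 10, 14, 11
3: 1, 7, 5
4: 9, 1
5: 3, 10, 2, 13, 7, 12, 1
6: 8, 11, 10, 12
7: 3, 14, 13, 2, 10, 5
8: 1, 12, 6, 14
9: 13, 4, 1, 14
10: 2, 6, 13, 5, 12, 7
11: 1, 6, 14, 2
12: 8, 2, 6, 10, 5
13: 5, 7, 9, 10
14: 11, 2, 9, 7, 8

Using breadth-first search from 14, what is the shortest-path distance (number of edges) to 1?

2

Level 0: 14
Level 1: 2, 7, 8, 9, 11
Level 2: 1, 3, 4, 5, 6, 10, 12, 13
1 first appears at level 2.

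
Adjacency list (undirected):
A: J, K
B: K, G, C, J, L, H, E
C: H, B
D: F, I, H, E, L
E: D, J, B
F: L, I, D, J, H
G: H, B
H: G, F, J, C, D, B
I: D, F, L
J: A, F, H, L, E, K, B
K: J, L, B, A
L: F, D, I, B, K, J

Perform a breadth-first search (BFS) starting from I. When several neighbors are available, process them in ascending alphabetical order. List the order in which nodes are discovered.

I -> D -> F -> L -> E -> H -> J -> B -> K -> C -> G -> A

Visit I; enqueue D, F, L → queue [D, F, L]
Visit D; enqueue E, H → queue [F, L, E, H]
Visit F; enqueue J → queue [L, E, H, J]
Visit L; enqueue B, K → queue [E, H, J, B, K]
Visit E → queue [H, J, B, K]
Visit H; enqueue C, G → queue [J, B, K, C, G]
Visit J; enqueue A → queue [B, K, C, G, A]
Visit B → queue [K, C, G, A]
Visit K → queue [C, G, A]
Visit C → queue [G, A]
Visit G → queue [A]
Visit A → queue []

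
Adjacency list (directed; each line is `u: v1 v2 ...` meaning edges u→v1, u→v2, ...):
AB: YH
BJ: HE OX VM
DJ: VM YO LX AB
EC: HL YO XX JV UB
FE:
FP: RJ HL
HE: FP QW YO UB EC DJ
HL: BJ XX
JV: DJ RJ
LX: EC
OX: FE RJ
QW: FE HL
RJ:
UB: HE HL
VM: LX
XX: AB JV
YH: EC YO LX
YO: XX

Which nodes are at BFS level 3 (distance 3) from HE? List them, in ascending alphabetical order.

BJ, YH

Level 0: HE
Level 1: DJ, EC, FP, QW, UB, YO
Level 2: AB, FE, HL, JV, LX, RJ, VM, XX
Level 3: BJ, YH
Level 4: OX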